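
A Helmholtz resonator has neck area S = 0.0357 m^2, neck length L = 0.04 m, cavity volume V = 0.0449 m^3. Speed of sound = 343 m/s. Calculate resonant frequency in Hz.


Given values:
  S = 0.0357 m^2, L = 0.04 m, V = 0.0449 m^3, c = 343 m/s
Formula: f = (c / (2*pi)) * sqrt(S / (V * L))
Compute V * L = 0.0449 * 0.04 = 0.001796
Compute S / (V * L) = 0.0357 / 0.001796 = 19.8775
Compute sqrt(19.8775) = 4.458419
Compute c / (2*pi) = 343 / 6.283185 = 54.590148
f = 54.590148 * 4.458419 = 243.39

243.39 Hz


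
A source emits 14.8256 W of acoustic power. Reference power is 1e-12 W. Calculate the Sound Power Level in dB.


Given values:
  W = 14.8256 W
  W_ref = 1e-12 W
Formula: SWL = 10 * log10(W / W_ref)
Compute ratio: W / W_ref = 14825600000000
Compute log10: log10(14825600000000) = 13.171012
Multiply: SWL = 10 * 13.171012 = 131.71

131.71 dB


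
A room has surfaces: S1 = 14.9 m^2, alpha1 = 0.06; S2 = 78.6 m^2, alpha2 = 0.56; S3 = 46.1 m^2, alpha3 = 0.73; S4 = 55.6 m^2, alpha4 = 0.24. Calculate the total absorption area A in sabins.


Given surfaces:
  Surface 1: 14.9 * 0.06 = 0.894
  Surface 2: 78.6 * 0.56 = 44.016
  Surface 3: 46.1 * 0.73 = 33.653
  Surface 4: 55.6 * 0.24 = 13.344
Formula: A = sum(Si * alpha_i)
A = 0.894 + 44.016 + 33.653 + 13.344
A = 91.91

91.91 sabins


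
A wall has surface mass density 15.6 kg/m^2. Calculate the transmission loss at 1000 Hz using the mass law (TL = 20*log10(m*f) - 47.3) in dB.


Given values:
  m = 15.6 kg/m^2, f = 1000 Hz
Formula: TL = 20 * log10(m * f) - 47.3
Compute m * f = 15.6 * 1000 = 15600.0
Compute log10(15600.0) = 4.193125
Compute 20 * 4.193125 = 83.8625
TL = 83.8625 - 47.3 = 36.56

36.56 dB


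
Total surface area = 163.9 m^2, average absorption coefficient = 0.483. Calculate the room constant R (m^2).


Given values:
  S = 163.9 m^2, alpha = 0.483
Formula: R = S * alpha / (1 - alpha)
Numerator: 163.9 * 0.483 = 79.1637
Denominator: 1 - 0.483 = 0.517
R = 79.1637 / 0.517 = 153.12

153.12 m^2


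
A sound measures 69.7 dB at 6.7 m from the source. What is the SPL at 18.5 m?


Given values:
  SPL1 = 69.7 dB, r1 = 6.7 m, r2 = 18.5 m
Formula: SPL2 = SPL1 - 20 * log10(r2 / r1)
Compute ratio: r2 / r1 = 18.5 / 6.7 = 2.7612
Compute log10: log10(2.7612) = 0.441098
Compute drop: 20 * 0.441098 = 8.822
SPL2 = 69.7 - 8.822 = 60.88

60.88 dB


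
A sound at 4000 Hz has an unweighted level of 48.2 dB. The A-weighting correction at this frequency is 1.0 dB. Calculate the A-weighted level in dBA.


Given values:
  SPL = 48.2 dB
  A-weighting at 4000 Hz = 1.0 dB
Formula: L_A = SPL + A_weight
L_A = 48.2 + (1.0)
L_A = 49.2

49.2 dBA


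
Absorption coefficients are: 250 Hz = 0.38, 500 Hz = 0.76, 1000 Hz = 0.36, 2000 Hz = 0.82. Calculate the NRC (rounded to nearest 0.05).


Given values:
  a_250 = 0.38, a_500 = 0.76
  a_1000 = 0.36, a_2000 = 0.82
Formula: NRC = (a250 + a500 + a1000 + a2000) / 4
Sum = 0.38 + 0.76 + 0.36 + 0.82 = 2.32
NRC = 2.32 / 4 = 0.58
Rounded to nearest 0.05: 0.6

0.6


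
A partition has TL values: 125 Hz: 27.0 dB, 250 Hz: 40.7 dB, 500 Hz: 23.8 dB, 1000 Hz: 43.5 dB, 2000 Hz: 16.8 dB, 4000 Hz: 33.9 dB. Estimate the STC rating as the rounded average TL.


Given TL values at each frequency:
  125 Hz: 27.0 dB
  250 Hz: 40.7 dB
  500 Hz: 23.8 dB
  1000 Hz: 43.5 dB
  2000 Hz: 16.8 dB
  4000 Hz: 33.9 dB
Formula: STC ~ round(average of TL values)
Sum = 27.0 + 40.7 + 23.8 + 43.5 + 16.8 + 33.9 = 185.7
Average = 185.7 / 6 = 30.95
Rounded: 31

31


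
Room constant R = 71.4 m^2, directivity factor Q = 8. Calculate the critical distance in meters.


Given values:
  R = 71.4 m^2, Q = 8
Formula: d_c = 0.141 * sqrt(Q * R)
Compute Q * R = 8 * 71.4 = 571.2
Compute sqrt(571.2) = 23.8998
d_c = 0.141 * 23.8998 = 3.37

3.37 m


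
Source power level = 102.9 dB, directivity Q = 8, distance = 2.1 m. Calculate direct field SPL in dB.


Given values:
  Lw = 102.9 dB, Q = 8, r = 2.1 m
Formula: SPL = Lw + 10 * log10(Q / (4 * pi * r^2))
Compute 4 * pi * r^2 = 4 * pi * 2.1^2 = 55.4177
Compute Q / denom = 8 / 55.4177 = 0.14435821
Compute 10 * log10(0.14435821) = -8.4056
SPL = 102.9 + (-8.4056) = 94.49

94.49 dB


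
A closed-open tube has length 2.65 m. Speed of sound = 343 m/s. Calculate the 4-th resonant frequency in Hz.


Given values:
  Tube type: closed-open, L = 2.65 m, c = 343 m/s, n = 4
Formula: f_n = (2n - 1) * c / (4 * L)
Compute 2n - 1 = 2*4 - 1 = 7
Compute 4 * L = 4 * 2.65 = 10.6
f = 7 * 343 / 10.6
f = 226.51

226.51 Hz


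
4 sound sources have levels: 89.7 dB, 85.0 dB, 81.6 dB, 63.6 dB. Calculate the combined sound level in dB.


Formula: L_total = 10 * log10( sum(10^(Li/10)) )
  Source 1: 10^(89.7/10) = 933254300.797
  Source 2: 10^(85.0/10) = 316227766.0168
  Source 3: 10^(81.6/10) = 144543977.0746
  Source 4: 10^(63.6/10) = 2290867.6528
Sum of linear values = 1396316911.5412
L_total = 10 * log10(1396316911.5412) = 91.45

91.45 dB


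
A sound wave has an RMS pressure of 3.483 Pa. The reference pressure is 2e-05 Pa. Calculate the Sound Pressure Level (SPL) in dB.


Given values:
  p = 3.483 Pa
  p_ref = 2e-05 Pa
Formula: SPL = 20 * log10(p / p_ref)
Compute ratio: p / p_ref = 3.483 / 2e-05 = 174150
Compute log10: log10(174150) = 5.240923
Multiply: SPL = 20 * 5.240923 = 104.82

104.82 dB


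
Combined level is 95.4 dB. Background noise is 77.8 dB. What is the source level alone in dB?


Given values:
  L_total = 95.4 dB, L_bg = 77.8 dB
Formula: L_source = 10 * log10(10^(L_total/10) - 10^(L_bg/10))
Convert to linear:
  10^(95.4/10) = 3467368504.5253
  10^(77.8/10) = 60255958.6074
Difference: 3467368504.5253 - 60255958.6074 = 3407112545.9179
L_source = 10 * log10(3407112545.9179) = 95.32

95.32 dB


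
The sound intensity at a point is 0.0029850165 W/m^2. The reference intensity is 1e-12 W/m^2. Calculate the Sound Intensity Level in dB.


Given values:
  I = 0.0029850165 W/m^2
  I_ref = 1e-12 W/m^2
Formula: SIL = 10 * log10(I / I_ref)
Compute ratio: I / I_ref = 2985016500
Compute log10: log10(2985016500) = 9.474947
Multiply: SIL = 10 * 9.474947 = 94.75

94.75 dB


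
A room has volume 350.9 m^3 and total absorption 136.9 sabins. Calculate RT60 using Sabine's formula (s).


Given values:
  V = 350.9 m^3
  A = 136.9 sabins
Formula: RT60 = 0.161 * V / A
Numerator: 0.161 * 350.9 = 56.4949
RT60 = 56.4949 / 136.9 = 0.413

0.413 s


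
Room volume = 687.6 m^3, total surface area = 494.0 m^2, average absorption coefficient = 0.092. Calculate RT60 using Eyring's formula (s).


Given values:
  V = 687.6 m^3, S = 494.0 m^2, alpha = 0.092
Formula: RT60 = 0.161 * V / (-S * ln(1 - alpha))
Compute ln(1 - 0.092) = ln(0.908) = -0.096511
Denominator: -494.0 * -0.096511 = 47.6764
Numerator: 0.161 * 687.6 = 110.7036
RT60 = 110.7036 / 47.6764 = 2.322

2.322 s


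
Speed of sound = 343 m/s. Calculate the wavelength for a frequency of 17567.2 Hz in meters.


Given values:
  c = 343 m/s, f = 17567.2 Hz
Formula: lambda = c / f
lambda = 343 / 17567.2
lambda = 0.0195

0.0195 m


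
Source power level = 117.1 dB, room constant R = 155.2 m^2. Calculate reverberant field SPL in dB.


Given values:
  Lw = 117.1 dB, R = 155.2 m^2
Formula: SPL = Lw + 10 * log10(4 / R)
Compute 4 / R = 4 / 155.2 = 0.025773
Compute 10 * log10(0.025773) = -15.8884
SPL = 117.1 + (-15.8884) = 101.21

101.21 dB


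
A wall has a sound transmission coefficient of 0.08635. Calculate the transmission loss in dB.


Given values:
  tau = 0.08635
Formula: TL = 10 * log10(1 / tau)
Compute 1 / tau = 1 / 0.08635 = 11.5808
Compute log10(11.5808) = 1.063739
TL = 10 * 1.063739 = 10.64

10.64 dB


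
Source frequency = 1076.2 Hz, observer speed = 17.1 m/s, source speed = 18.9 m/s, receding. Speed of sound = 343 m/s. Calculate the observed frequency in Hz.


Given values:
  f_s = 1076.2 Hz, v_o = 17.1 m/s, v_s = 18.9 m/s
  Direction: receding
Formula: f_o = f_s * (c - v_o) / (c + v_s)
Numerator: c - v_o = 343 - 17.1 = 325.9
Denominator: c + v_s = 343 + 18.9 = 361.9
f_o = 1076.2 * 325.9 / 361.9 = 969.15

969.15 Hz


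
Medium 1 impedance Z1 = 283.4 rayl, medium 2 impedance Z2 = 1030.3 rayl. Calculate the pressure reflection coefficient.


Given values:
  Z1 = 283.4 rayl, Z2 = 1030.3 rayl
Formula: R = (Z2 - Z1) / (Z2 + Z1)
Numerator: Z2 - Z1 = 1030.3 - 283.4 = 746.9
Denominator: Z2 + Z1 = 1030.3 + 283.4 = 1313.7
R = 746.9 / 1313.7 = 0.5685

0.5685


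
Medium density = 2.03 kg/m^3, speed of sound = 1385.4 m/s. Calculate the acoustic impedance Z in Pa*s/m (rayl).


Given values:
  rho = 2.03 kg/m^3
  c = 1385.4 m/s
Formula: Z = rho * c
Z = 2.03 * 1385.4
Z = 2812.36

2812.36 rayl


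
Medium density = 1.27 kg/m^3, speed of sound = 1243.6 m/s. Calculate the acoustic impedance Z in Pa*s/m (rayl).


Given values:
  rho = 1.27 kg/m^3
  c = 1243.6 m/s
Formula: Z = rho * c
Z = 1.27 * 1243.6
Z = 1579.37

1579.37 rayl


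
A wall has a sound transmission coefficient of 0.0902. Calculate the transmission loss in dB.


Given values:
  tau = 0.0902
Formula: TL = 10 * log10(1 / tau)
Compute 1 / tau = 1 / 0.0902 = 11.0865
Compute log10(11.0865) = 1.044794
TL = 10 * 1.044794 = 10.45

10.45 dB


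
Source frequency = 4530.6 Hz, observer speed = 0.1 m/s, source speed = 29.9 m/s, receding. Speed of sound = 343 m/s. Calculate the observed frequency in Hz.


Given values:
  f_s = 4530.6 Hz, v_o = 0.1 m/s, v_s = 29.9 m/s
  Direction: receding
Formula: f_o = f_s * (c - v_o) / (c + v_s)
Numerator: c - v_o = 343 - 0.1 = 342.9
Denominator: c + v_s = 343 + 29.9 = 372.9
f_o = 4530.6 * 342.9 / 372.9 = 4166.11

4166.11 Hz


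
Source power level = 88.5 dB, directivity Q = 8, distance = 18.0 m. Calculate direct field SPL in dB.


Given values:
  Lw = 88.5 dB, Q = 8, r = 18.0 m
Formula: SPL = Lw + 10 * log10(Q / (4 * pi * r^2))
Compute 4 * pi * r^2 = 4 * pi * 18.0^2 = 4071.5041
Compute Q / denom = 8 / 4071.5041 = 0.00196488
Compute 10 * log10(0.00196488) = -27.0666
SPL = 88.5 + (-27.0666) = 61.43

61.43 dB


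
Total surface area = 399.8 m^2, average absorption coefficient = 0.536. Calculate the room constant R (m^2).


Given values:
  S = 399.8 m^2, alpha = 0.536
Formula: R = S * alpha / (1 - alpha)
Numerator: 399.8 * 0.536 = 214.2928
Denominator: 1 - 0.536 = 0.464
R = 214.2928 / 0.464 = 461.84

461.84 m^2


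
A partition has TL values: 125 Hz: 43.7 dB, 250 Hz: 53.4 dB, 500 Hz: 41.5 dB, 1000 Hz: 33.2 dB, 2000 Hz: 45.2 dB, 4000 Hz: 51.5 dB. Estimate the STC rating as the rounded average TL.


Given TL values at each frequency:
  125 Hz: 43.7 dB
  250 Hz: 53.4 dB
  500 Hz: 41.5 dB
  1000 Hz: 33.2 dB
  2000 Hz: 45.2 dB
  4000 Hz: 51.5 dB
Formula: STC ~ round(average of TL values)
Sum = 43.7 + 53.4 + 41.5 + 33.2 + 45.2 + 51.5 = 268.5
Average = 268.5 / 6 = 44.75
Rounded: 45

45


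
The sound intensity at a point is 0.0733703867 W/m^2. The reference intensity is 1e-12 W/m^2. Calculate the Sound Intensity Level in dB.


Given values:
  I = 0.0733703867 W/m^2
  I_ref = 1e-12 W/m^2
Formula: SIL = 10 * log10(I / I_ref)
Compute ratio: I / I_ref = 73370386700
Compute log10: log10(73370386700) = 10.865521
Multiply: SIL = 10 * 10.865521 = 108.66

108.66 dB


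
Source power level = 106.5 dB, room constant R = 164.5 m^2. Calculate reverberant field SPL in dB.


Given values:
  Lw = 106.5 dB, R = 164.5 m^2
Formula: SPL = Lw + 10 * log10(4 / R)
Compute 4 / R = 4 / 164.5 = 0.024316
Compute 10 * log10(0.024316) = -16.1411
SPL = 106.5 + (-16.1411) = 90.36

90.36 dB


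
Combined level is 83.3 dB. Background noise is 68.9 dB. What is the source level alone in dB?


Given values:
  L_total = 83.3 dB, L_bg = 68.9 dB
Formula: L_source = 10 * log10(10^(L_total/10) - 10^(L_bg/10))
Convert to linear:
  10^(83.3/10) = 213796208.9502
  10^(68.9/10) = 7762471.1663
Difference: 213796208.9502 - 7762471.1663 = 206033737.7839
L_source = 10 * log10(206033737.7839) = 83.14

83.14 dB


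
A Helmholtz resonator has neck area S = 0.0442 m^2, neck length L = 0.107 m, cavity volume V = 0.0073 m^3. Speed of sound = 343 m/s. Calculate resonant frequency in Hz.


Given values:
  S = 0.0442 m^2, L = 0.107 m, V = 0.0073 m^3, c = 343 m/s
Formula: f = (c / (2*pi)) * sqrt(S / (V * L))
Compute V * L = 0.0073 * 0.107 = 0.0007811
Compute S / (V * L) = 0.0442 / 0.0007811 = 56.5869
Compute sqrt(56.5869) = 7.522426
Compute c / (2*pi) = 343 / 6.283185 = 54.590148
f = 54.590148 * 7.522426 = 410.65

410.65 Hz


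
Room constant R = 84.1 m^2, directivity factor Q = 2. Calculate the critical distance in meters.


Given values:
  R = 84.1 m^2, Q = 2
Formula: d_c = 0.141 * sqrt(Q * R)
Compute Q * R = 2 * 84.1 = 168.2
Compute sqrt(168.2) = 12.9692
d_c = 0.141 * 12.9692 = 1.829

1.829 m


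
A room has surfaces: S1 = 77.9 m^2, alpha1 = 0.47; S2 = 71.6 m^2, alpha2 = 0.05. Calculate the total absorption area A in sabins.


Given surfaces:
  Surface 1: 77.9 * 0.47 = 36.613
  Surface 2: 71.6 * 0.05 = 3.58
Formula: A = sum(Si * alpha_i)
A = 36.613 + 3.58
A = 40.19

40.19 sabins


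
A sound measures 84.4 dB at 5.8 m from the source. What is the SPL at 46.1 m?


Given values:
  SPL1 = 84.4 dB, r1 = 5.8 m, r2 = 46.1 m
Formula: SPL2 = SPL1 - 20 * log10(r2 / r1)
Compute ratio: r2 / r1 = 46.1 / 5.8 = 7.9483
Compute log10: log10(7.9483) = 0.900274
Compute drop: 20 * 0.900274 = 18.0055
SPL2 = 84.4 - 18.0055 = 66.39

66.39 dB


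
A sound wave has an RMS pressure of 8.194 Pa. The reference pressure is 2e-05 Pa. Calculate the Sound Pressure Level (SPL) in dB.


Given values:
  p = 8.194 Pa
  p_ref = 2e-05 Pa
Formula: SPL = 20 * log10(p / p_ref)
Compute ratio: p / p_ref = 8.194 / 2e-05 = 409700
Compute log10: log10(409700) = 5.612466
Multiply: SPL = 20 * 5.612466 = 112.25

112.25 dB


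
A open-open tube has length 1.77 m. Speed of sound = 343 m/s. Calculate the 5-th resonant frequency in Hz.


Given values:
  Tube type: open-open, L = 1.77 m, c = 343 m/s, n = 5
Formula: f_n = n * c / (2 * L)
Compute 2 * L = 2 * 1.77 = 3.54
f = 5 * 343 / 3.54
f = 484.46

484.46 Hz


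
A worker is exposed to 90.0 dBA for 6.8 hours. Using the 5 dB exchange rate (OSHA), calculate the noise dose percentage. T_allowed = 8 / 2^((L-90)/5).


Given values:
  L = 90.0 dBA, T = 6.8 hours
Formula: T_allowed = 8 / 2^((L - 90) / 5)
Compute exponent: (90.0 - 90) / 5 = 0.0
Compute 2^(0.0) = 1.0
T_allowed = 8 / 1.0 = 8.0 hours
Dose = (T / T_allowed) * 100
Dose = (6.8 / 8.0) * 100 = 85.0

85.0 %


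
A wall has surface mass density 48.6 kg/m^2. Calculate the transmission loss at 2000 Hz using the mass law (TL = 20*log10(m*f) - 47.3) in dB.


Given values:
  m = 48.6 kg/m^2, f = 2000 Hz
Formula: TL = 20 * log10(m * f) - 47.3
Compute m * f = 48.6 * 2000 = 97200.0
Compute log10(97200.0) = 4.987666
Compute 20 * 4.987666 = 99.7533
TL = 99.7533 - 47.3 = 52.45

52.45 dB


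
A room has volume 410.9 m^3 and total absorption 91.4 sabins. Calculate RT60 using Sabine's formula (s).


Given values:
  V = 410.9 m^3
  A = 91.4 sabins
Formula: RT60 = 0.161 * V / A
Numerator: 0.161 * 410.9 = 66.1549
RT60 = 66.1549 / 91.4 = 0.724

0.724 s


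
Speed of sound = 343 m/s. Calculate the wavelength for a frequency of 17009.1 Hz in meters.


Given values:
  c = 343 m/s, f = 17009.1 Hz
Formula: lambda = c / f
lambda = 343 / 17009.1
lambda = 0.0202

0.0202 m


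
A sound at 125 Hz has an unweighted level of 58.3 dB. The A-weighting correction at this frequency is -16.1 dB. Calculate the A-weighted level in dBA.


Given values:
  SPL = 58.3 dB
  A-weighting at 125 Hz = -16.1 dB
Formula: L_A = SPL + A_weight
L_A = 58.3 + (-16.1)
L_A = 42.2

42.2 dBA


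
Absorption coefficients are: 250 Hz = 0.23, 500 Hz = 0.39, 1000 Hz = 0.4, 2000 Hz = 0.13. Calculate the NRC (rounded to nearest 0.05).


Given values:
  a_250 = 0.23, a_500 = 0.39
  a_1000 = 0.4, a_2000 = 0.13
Formula: NRC = (a250 + a500 + a1000 + a2000) / 4
Sum = 0.23 + 0.39 + 0.4 + 0.13 = 1.15
NRC = 1.15 / 4 = 0.2875
Rounded to nearest 0.05: 0.3

0.3


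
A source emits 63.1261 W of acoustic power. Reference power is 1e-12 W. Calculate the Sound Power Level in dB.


Given values:
  W = 63.1261 W
  W_ref = 1e-12 W
Formula: SWL = 10 * log10(W / W_ref)
Compute ratio: W / W_ref = 63126100000000
Compute log10: log10(63126100000000) = 13.800209
Multiply: SWL = 10 * 13.800209 = 138.0

138.0 dB


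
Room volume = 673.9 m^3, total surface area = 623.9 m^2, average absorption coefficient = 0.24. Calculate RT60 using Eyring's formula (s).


Given values:
  V = 673.9 m^3, S = 623.9 m^2, alpha = 0.24
Formula: RT60 = 0.161 * V / (-S * ln(1 - alpha))
Compute ln(1 - 0.24) = ln(0.76) = -0.274437
Denominator: -623.9 * -0.274437 = 171.2212
Numerator: 0.161 * 673.9 = 108.4979
RT60 = 108.4979 / 171.2212 = 0.634

0.634 s


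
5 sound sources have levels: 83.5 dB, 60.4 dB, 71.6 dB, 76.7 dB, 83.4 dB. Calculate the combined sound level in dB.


Formula: L_total = 10 * log10( sum(10^(Li/10)) )
  Source 1: 10^(83.5/10) = 223872113.8568
  Source 2: 10^(60.4/10) = 1096478.1961
  Source 3: 10^(71.6/10) = 14454397.7075
  Source 4: 10^(76.7/10) = 46773514.1287
  Source 5: 10^(83.4/10) = 218776162.395
Sum of linear values = 504972666.2841
L_total = 10 * log10(504972666.2841) = 87.03

87.03 dB


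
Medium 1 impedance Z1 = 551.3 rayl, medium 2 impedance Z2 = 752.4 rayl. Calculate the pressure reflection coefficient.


Given values:
  Z1 = 551.3 rayl, Z2 = 752.4 rayl
Formula: R = (Z2 - Z1) / (Z2 + Z1)
Numerator: Z2 - Z1 = 752.4 - 551.3 = 201.1
Denominator: Z2 + Z1 = 752.4 + 551.3 = 1303.7
R = 201.1 / 1303.7 = 0.1543

0.1543


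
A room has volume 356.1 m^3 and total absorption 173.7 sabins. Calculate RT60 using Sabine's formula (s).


Given values:
  V = 356.1 m^3
  A = 173.7 sabins
Formula: RT60 = 0.161 * V / A
Numerator: 0.161 * 356.1 = 57.3321
RT60 = 57.3321 / 173.7 = 0.33

0.33 s


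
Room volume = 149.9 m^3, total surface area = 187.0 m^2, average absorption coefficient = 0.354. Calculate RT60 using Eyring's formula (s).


Given values:
  V = 149.9 m^3, S = 187.0 m^2, alpha = 0.354
Formula: RT60 = 0.161 * V / (-S * ln(1 - alpha))
Compute ln(1 - 0.354) = ln(0.646) = -0.436956
Denominator: -187.0 * -0.436956 = 81.7108
Numerator: 0.161 * 149.9 = 24.1339
RT60 = 24.1339 / 81.7108 = 0.295

0.295 s


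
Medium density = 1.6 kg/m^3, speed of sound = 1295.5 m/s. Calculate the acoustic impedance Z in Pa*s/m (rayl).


Given values:
  rho = 1.6 kg/m^3
  c = 1295.5 m/s
Formula: Z = rho * c
Z = 1.6 * 1295.5
Z = 2072.8

2072.8 rayl


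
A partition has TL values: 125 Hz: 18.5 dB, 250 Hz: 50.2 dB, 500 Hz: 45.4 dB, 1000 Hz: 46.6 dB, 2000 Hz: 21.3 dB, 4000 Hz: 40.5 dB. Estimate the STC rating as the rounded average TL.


Given TL values at each frequency:
  125 Hz: 18.5 dB
  250 Hz: 50.2 dB
  500 Hz: 45.4 dB
  1000 Hz: 46.6 dB
  2000 Hz: 21.3 dB
  4000 Hz: 40.5 dB
Formula: STC ~ round(average of TL values)
Sum = 18.5 + 50.2 + 45.4 + 46.6 + 21.3 + 40.5 = 222.5
Average = 222.5 / 6 = 37.08
Rounded: 37

37


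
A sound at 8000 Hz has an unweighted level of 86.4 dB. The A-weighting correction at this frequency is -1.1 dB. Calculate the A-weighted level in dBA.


Given values:
  SPL = 86.4 dB
  A-weighting at 8000 Hz = -1.1 dB
Formula: L_A = SPL + A_weight
L_A = 86.4 + (-1.1)
L_A = 85.3

85.3 dBA


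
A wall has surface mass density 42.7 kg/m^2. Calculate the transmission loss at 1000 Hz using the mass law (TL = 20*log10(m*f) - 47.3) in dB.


Given values:
  m = 42.7 kg/m^2, f = 1000 Hz
Formula: TL = 20 * log10(m * f) - 47.3
Compute m * f = 42.7 * 1000 = 42700.0
Compute log10(42700.0) = 4.630428
Compute 20 * 4.630428 = 92.6086
TL = 92.6086 - 47.3 = 45.31

45.31 dB


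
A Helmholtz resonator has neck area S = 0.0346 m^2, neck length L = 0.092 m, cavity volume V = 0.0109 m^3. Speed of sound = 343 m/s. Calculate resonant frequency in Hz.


Given values:
  S = 0.0346 m^2, L = 0.092 m, V = 0.0109 m^3, c = 343 m/s
Formula: f = (c / (2*pi)) * sqrt(S / (V * L))
Compute V * L = 0.0109 * 0.092 = 0.0010028
Compute S / (V * L) = 0.0346 / 0.0010028 = 34.5034
Compute sqrt(34.5034) = 5.873959
Compute c / (2*pi) = 343 / 6.283185 = 54.590148
f = 54.590148 * 5.873959 = 320.66

320.66 Hz


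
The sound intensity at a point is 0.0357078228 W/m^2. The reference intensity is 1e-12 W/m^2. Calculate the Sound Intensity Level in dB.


Given values:
  I = 0.0357078228 W/m^2
  I_ref = 1e-12 W/m^2
Formula: SIL = 10 * log10(I / I_ref)
Compute ratio: I / I_ref = 35707822800
Compute log10: log10(35707822800) = 10.552763
Multiply: SIL = 10 * 10.552763 = 105.53

105.53 dB


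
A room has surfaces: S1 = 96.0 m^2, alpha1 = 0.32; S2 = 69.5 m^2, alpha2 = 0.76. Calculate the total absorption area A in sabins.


Given surfaces:
  Surface 1: 96.0 * 0.32 = 30.72
  Surface 2: 69.5 * 0.76 = 52.82
Formula: A = sum(Si * alpha_i)
A = 30.72 + 52.82
A = 83.54

83.54 sabins


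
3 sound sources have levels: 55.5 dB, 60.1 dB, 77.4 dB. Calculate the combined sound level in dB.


Formula: L_total = 10 * log10( sum(10^(Li/10)) )
  Source 1: 10^(55.5/10) = 354813.3892
  Source 2: 10^(60.1/10) = 1023292.9923
  Source 3: 10^(77.4/10) = 54954087.3858
Sum of linear values = 56332193.7673
L_total = 10 * log10(56332193.7673) = 77.51

77.51 dB


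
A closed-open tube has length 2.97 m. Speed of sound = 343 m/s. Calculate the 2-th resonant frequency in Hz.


Given values:
  Tube type: closed-open, L = 2.97 m, c = 343 m/s, n = 2
Formula: f_n = (2n - 1) * c / (4 * L)
Compute 2n - 1 = 2*2 - 1 = 3
Compute 4 * L = 4 * 2.97 = 11.88
f = 3 * 343 / 11.88
f = 86.62

86.62 Hz


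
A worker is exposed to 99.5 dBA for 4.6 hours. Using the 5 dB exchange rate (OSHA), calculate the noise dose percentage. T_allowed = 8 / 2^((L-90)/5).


Given values:
  L = 99.5 dBA, T = 4.6 hours
Formula: T_allowed = 8 / 2^((L - 90) / 5)
Compute exponent: (99.5 - 90) / 5 = 1.9
Compute 2^(1.9) = 3.732132
T_allowed = 8 / 3.732132 = 2.143547 hours
Dose = (T / T_allowed) * 100
Dose = (4.6 / 2.143547) * 100 = 214.6

214.6 %


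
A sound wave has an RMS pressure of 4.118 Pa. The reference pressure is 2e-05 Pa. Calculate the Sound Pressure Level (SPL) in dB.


Given values:
  p = 4.118 Pa
  p_ref = 2e-05 Pa
Formula: SPL = 20 * log10(p / p_ref)
Compute ratio: p / p_ref = 4.118 / 2e-05 = 205900
Compute log10: log10(205900) = 5.313656
Multiply: SPL = 20 * 5.313656 = 106.27

106.27 dB


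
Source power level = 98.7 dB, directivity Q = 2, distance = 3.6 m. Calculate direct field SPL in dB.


Given values:
  Lw = 98.7 dB, Q = 2, r = 3.6 m
Formula: SPL = Lw + 10 * log10(Q / (4 * pi * r^2))
Compute 4 * pi * r^2 = 4 * pi * 3.6^2 = 162.8602
Compute Q / denom = 2 / 162.8602 = 0.01228047
Compute 10 * log10(0.01228047) = -19.1079
SPL = 98.7 + (-19.1079) = 79.59

79.59 dB


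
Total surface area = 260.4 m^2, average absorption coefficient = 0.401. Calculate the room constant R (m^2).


Given values:
  S = 260.4 m^2, alpha = 0.401
Formula: R = S * alpha / (1 - alpha)
Numerator: 260.4 * 0.401 = 104.4204
Denominator: 1 - 0.401 = 0.599
R = 104.4204 / 0.599 = 174.32

174.32 m^2


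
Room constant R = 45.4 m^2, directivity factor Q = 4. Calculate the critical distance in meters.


Given values:
  R = 45.4 m^2, Q = 4
Formula: d_c = 0.141 * sqrt(Q * R)
Compute Q * R = 4 * 45.4 = 181.6
Compute sqrt(181.6) = 13.4759
d_c = 0.141 * 13.4759 = 1.9

1.9 m


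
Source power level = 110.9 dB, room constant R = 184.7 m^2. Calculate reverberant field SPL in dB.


Given values:
  Lw = 110.9 dB, R = 184.7 m^2
Formula: SPL = Lw + 10 * log10(4 / R)
Compute 4 / R = 4 / 184.7 = 0.021657
Compute 10 * log10(0.021657) = -16.644
SPL = 110.9 + (-16.644) = 94.26

94.26 dB


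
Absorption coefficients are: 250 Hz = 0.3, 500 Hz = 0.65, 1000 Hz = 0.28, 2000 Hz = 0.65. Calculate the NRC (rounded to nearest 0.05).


Given values:
  a_250 = 0.3, a_500 = 0.65
  a_1000 = 0.28, a_2000 = 0.65
Formula: NRC = (a250 + a500 + a1000 + a2000) / 4
Sum = 0.3 + 0.65 + 0.28 + 0.65 = 1.88
NRC = 1.88 / 4 = 0.47
Rounded to nearest 0.05: 0.45

0.45


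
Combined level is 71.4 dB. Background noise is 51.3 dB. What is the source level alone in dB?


Given values:
  L_total = 71.4 dB, L_bg = 51.3 dB
Formula: L_source = 10 * log10(10^(L_total/10) - 10^(L_bg/10))
Convert to linear:
  10^(71.4/10) = 13803842.646
  10^(51.3/10) = 134896.2883
Difference: 13803842.646 - 134896.2883 = 13668946.3577
L_source = 10 * log10(13668946.3577) = 71.36

71.36 dB


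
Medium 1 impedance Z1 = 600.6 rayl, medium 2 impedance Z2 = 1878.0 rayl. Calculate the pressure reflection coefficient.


Given values:
  Z1 = 600.6 rayl, Z2 = 1878.0 rayl
Formula: R = (Z2 - Z1) / (Z2 + Z1)
Numerator: Z2 - Z1 = 1878.0 - 600.6 = 1277.4
Denominator: Z2 + Z1 = 1878.0 + 600.6 = 2478.6
R = 1277.4 / 2478.6 = 0.5154

0.5154


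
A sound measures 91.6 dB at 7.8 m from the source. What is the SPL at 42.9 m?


Given values:
  SPL1 = 91.6 dB, r1 = 7.8 m, r2 = 42.9 m
Formula: SPL2 = SPL1 - 20 * log10(r2 / r1)
Compute ratio: r2 / r1 = 42.9 / 7.8 = 5.5
Compute log10: log10(5.5) = 0.740363
Compute drop: 20 * 0.740363 = 14.8073
SPL2 = 91.6 - 14.8073 = 76.79

76.79 dB


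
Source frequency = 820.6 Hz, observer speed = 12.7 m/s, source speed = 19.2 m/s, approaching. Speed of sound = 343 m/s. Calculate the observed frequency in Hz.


Given values:
  f_s = 820.6 Hz, v_o = 12.7 m/s, v_s = 19.2 m/s
  Direction: approaching
Formula: f_o = f_s * (c + v_o) / (c - v_s)
Numerator: c + v_o = 343 + 12.7 = 355.7
Denominator: c - v_s = 343 - 19.2 = 323.8
f_o = 820.6 * 355.7 / 323.8 = 901.44

901.44 Hz


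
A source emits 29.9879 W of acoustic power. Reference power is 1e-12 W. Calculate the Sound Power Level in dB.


Given values:
  W = 29.9879 W
  W_ref = 1e-12 W
Formula: SWL = 10 * log10(W / W_ref)
Compute ratio: W / W_ref = 29987900000000
Compute log10: log10(29987900000000) = 13.476946
Multiply: SWL = 10 * 13.476946 = 134.77

134.77 dB


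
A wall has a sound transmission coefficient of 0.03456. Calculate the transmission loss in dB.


Given values:
  tau = 0.03456
Formula: TL = 10 * log10(1 / tau)
Compute 1 / tau = 1 / 0.03456 = 28.9352
Compute log10(28.9352) = 1.461426
TL = 10 * 1.461426 = 14.61

14.61 dB


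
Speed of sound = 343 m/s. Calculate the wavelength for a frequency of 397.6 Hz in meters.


Given values:
  c = 343 m/s, f = 397.6 Hz
Formula: lambda = c / f
lambda = 343 / 397.6
lambda = 0.8627

0.8627 m


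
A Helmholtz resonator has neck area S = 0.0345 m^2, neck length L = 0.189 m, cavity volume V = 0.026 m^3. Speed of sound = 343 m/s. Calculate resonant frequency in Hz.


Given values:
  S = 0.0345 m^2, L = 0.189 m, V = 0.026 m^3, c = 343 m/s
Formula: f = (c / (2*pi)) * sqrt(S / (V * L))
Compute V * L = 0.026 * 0.189 = 0.004914
Compute S / (V * L) = 0.0345 / 0.004914 = 7.0208
Compute sqrt(7.0208) = 2.649679
Compute c / (2*pi) = 343 / 6.283185 = 54.590148
f = 54.590148 * 2.649679 = 144.65

144.65 Hz


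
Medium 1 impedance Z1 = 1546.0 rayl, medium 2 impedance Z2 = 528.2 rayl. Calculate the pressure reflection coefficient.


Given values:
  Z1 = 1546.0 rayl, Z2 = 528.2 rayl
Formula: R = (Z2 - Z1) / (Z2 + Z1)
Numerator: Z2 - Z1 = 528.2 - 1546.0 = -1017.8
Denominator: Z2 + Z1 = 528.2 + 1546.0 = 2074.2
R = -1017.8 / 2074.2 = -0.4907

-0.4907


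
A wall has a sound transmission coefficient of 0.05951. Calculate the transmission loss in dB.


Given values:
  tau = 0.05951
Formula: TL = 10 * log10(1 / tau)
Compute 1 / tau = 1 / 0.05951 = 16.8039
Compute log10(16.8039) = 1.22541
TL = 10 * 1.22541 = 12.25

12.25 dB


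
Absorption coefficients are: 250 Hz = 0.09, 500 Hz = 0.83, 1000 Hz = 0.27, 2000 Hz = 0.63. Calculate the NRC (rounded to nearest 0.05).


Given values:
  a_250 = 0.09, a_500 = 0.83
  a_1000 = 0.27, a_2000 = 0.63
Formula: NRC = (a250 + a500 + a1000 + a2000) / 4
Sum = 0.09 + 0.83 + 0.27 + 0.63 = 1.82
NRC = 1.82 / 4 = 0.455
Rounded to nearest 0.05: 0.45

0.45


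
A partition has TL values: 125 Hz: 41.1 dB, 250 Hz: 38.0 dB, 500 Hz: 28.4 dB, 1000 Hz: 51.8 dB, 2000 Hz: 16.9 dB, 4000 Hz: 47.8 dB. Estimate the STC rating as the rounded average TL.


Given TL values at each frequency:
  125 Hz: 41.1 dB
  250 Hz: 38.0 dB
  500 Hz: 28.4 dB
  1000 Hz: 51.8 dB
  2000 Hz: 16.9 dB
  4000 Hz: 47.8 dB
Formula: STC ~ round(average of TL values)
Sum = 41.1 + 38.0 + 28.4 + 51.8 + 16.9 + 47.8 = 224.0
Average = 224.0 / 6 = 37.33
Rounded: 37

37


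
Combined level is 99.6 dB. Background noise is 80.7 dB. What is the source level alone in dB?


Given values:
  L_total = 99.6 dB, L_bg = 80.7 dB
Formula: L_source = 10 * log10(10^(L_total/10) - 10^(L_bg/10))
Convert to linear:
  10^(99.6/10) = 9120108393.5591
  10^(80.7/10) = 117489755.494
Difference: 9120108393.5591 - 117489755.494 = 9002618638.0651
L_source = 10 * log10(9002618638.0651) = 99.54

99.54 dB


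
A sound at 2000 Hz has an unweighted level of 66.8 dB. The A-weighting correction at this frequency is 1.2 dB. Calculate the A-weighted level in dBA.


Given values:
  SPL = 66.8 dB
  A-weighting at 2000 Hz = 1.2 dB
Formula: L_A = SPL + A_weight
L_A = 66.8 + (1.2)
L_A = 68.0

68.0 dBA


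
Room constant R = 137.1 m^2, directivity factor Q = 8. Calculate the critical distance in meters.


Given values:
  R = 137.1 m^2, Q = 8
Formula: d_c = 0.141 * sqrt(Q * R)
Compute Q * R = 8 * 137.1 = 1096.8
Compute sqrt(1096.8) = 33.118
d_c = 0.141 * 33.118 = 4.67

4.67 m


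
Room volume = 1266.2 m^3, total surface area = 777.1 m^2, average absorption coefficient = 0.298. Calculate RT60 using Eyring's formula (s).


Given values:
  V = 1266.2 m^3, S = 777.1 m^2, alpha = 0.298
Formula: RT60 = 0.161 * V / (-S * ln(1 - alpha))
Compute ln(1 - 0.298) = ln(0.702) = -0.353822
Denominator: -777.1 * -0.353822 = 274.9551
Numerator: 0.161 * 1266.2 = 203.8582
RT60 = 203.8582 / 274.9551 = 0.741

0.741 s


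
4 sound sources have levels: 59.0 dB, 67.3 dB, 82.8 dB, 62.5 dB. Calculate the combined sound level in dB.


Formula: L_total = 10 * log10( sum(10^(Li/10)) )
  Source 1: 10^(59.0/10) = 794328.2347
  Source 2: 10^(67.3/10) = 5370317.9637
  Source 3: 10^(82.8/10) = 190546071.7963
  Source 4: 10^(62.5/10) = 1778279.41
Sum of linear values = 198488997.4047
L_total = 10 * log10(198488997.4047) = 82.98

82.98 dB


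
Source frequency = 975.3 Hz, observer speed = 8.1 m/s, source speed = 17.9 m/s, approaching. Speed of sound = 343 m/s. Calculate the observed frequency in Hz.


Given values:
  f_s = 975.3 Hz, v_o = 8.1 m/s, v_s = 17.9 m/s
  Direction: approaching
Formula: f_o = f_s * (c + v_o) / (c - v_s)
Numerator: c + v_o = 343 + 8.1 = 351.1
Denominator: c - v_s = 343 - 17.9 = 325.1
f_o = 975.3 * 351.1 / 325.1 = 1053.3

1053.3 Hz


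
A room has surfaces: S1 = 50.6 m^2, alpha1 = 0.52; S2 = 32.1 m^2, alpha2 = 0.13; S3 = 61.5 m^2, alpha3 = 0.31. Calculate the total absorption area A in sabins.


Given surfaces:
  Surface 1: 50.6 * 0.52 = 26.312
  Surface 2: 32.1 * 0.13 = 4.173
  Surface 3: 61.5 * 0.31 = 19.065
Formula: A = sum(Si * alpha_i)
A = 26.312 + 4.173 + 19.065
A = 49.55

49.55 sabins


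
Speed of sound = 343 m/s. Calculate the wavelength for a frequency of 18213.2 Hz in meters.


Given values:
  c = 343 m/s, f = 18213.2 Hz
Formula: lambda = c / f
lambda = 343 / 18213.2
lambda = 0.0188

0.0188 m


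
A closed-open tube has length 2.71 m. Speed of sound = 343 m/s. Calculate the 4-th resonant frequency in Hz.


Given values:
  Tube type: closed-open, L = 2.71 m, c = 343 m/s, n = 4
Formula: f_n = (2n - 1) * c / (4 * L)
Compute 2n - 1 = 2*4 - 1 = 7
Compute 4 * L = 4 * 2.71 = 10.84
f = 7 * 343 / 10.84
f = 221.49

221.49 Hz


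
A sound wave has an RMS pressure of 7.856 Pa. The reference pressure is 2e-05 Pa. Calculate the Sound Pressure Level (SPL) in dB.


Given values:
  p = 7.856 Pa
  p_ref = 2e-05 Pa
Formula: SPL = 20 * log10(p / p_ref)
Compute ratio: p / p_ref = 7.856 / 2e-05 = 392800
Compute log10: log10(392800) = 5.594171
Multiply: SPL = 20 * 5.594171 = 111.88

111.88 dB


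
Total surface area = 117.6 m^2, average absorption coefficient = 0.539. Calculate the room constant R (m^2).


Given values:
  S = 117.6 m^2, alpha = 0.539
Formula: R = S * alpha / (1 - alpha)
Numerator: 117.6 * 0.539 = 63.3864
Denominator: 1 - 0.539 = 0.461
R = 63.3864 / 0.461 = 137.5

137.5 m^2


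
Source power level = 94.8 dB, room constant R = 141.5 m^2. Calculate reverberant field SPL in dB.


Given values:
  Lw = 94.8 dB, R = 141.5 m^2
Formula: SPL = Lw + 10 * log10(4 / R)
Compute 4 / R = 4 / 141.5 = 0.028269
Compute 10 * log10(0.028269) = -15.4869
SPL = 94.8 + (-15.4869) = 79.31

79.31 dB


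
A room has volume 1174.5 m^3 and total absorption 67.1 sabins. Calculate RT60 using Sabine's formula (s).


Given values:
  V = 1174.5 m^3
  A = 67.1 sabins
Formula: RT60 = 0.161 * V / A
Numerator: 0.161 * 1174.5 = 189.0945
RT60 = 189.0945 / 67.1 = 2.818

2.818 s


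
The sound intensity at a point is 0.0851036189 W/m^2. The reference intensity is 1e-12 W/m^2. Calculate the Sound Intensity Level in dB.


Given values:
  I = 0.0851036189 W/m^2
  I_ref = 1e-12 W/m^2
Formula: SIL = 10 * log10(I / I_ref)
Compute ratio: I / I_ref = 85103618900
Compute log10: log10(85103618900) = 10.929948
Multiply: SIL = 10 * 10.929948 = 109.3

109.3 dB


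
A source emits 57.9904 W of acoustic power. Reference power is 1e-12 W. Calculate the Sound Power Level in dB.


Given values:
  W = 57.9904 W
  W_ref = 1e-12 W
Formula: SWL = 10 * log10(W / W_ref)
Compute ratio: W / W_ref = 57990400000000
Compute log10: log10(57990400000000) = 13.763356
Multiply: SWL = 10 * 13.763356 = 137.63

137.63 dB


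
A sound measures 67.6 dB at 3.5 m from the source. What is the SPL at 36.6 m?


Given values:
  SPL1 = 67.6 dB, r1 = 3.5 m, r2 = 36.6 m
Formula: SPL2 = SPL1 - 20 * log10(r2 / r1)
Compute ratio: r2 / r1 = 36.6 / 3.5 = 10.4571
Compute log10: log10(10.4571) = 1.019411
Compute drop: 20 * 1.019411 = 20.3882
SPL2 = 67.6 - 20.3882 = 47.21

47.21 dB


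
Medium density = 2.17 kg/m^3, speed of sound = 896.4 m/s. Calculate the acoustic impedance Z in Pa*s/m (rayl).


Given values:
  rho = 2.17 kg/m^3
  c = 896.4 m/s
Formula: Z = rho * c
Z = 2.17 * 896.4
Z = 1945.19

1945.19 rayl


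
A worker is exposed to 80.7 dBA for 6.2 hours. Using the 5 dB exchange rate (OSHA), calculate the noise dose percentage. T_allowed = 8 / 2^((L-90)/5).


Given values:
  L = 80.7 dBA, T = 6.2 hours
Formula: T_allowed = 8 / 2^((L - 90) / 5)
Compute exponent: (80.7 - 90) / 5 = -1.86
Compute 2^(-1.86) = 0.275476
T_allowed = 8 / 0.275476 = 29.040642 hours
Dose = (T / T_allowed) * 100
Dose = (6.2 / 29.040642) * 100 = 21.35

21.35 %


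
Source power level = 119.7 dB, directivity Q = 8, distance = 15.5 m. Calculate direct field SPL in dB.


Given values:
  Lw = 119.7 dB, Q = 8, r = 15.5 m
Formula: SPL = Lw + 10 * log10(Q / (4 * pi * r^2))
Compute 4 * pi * r^2 = 4 * pi * 15.5^2 = 3019.0705
Compute Q / denom = 8 / 3019.0705 = 0.00264982
Compute 10 * log10(0.00264982) = -25.7678
SPL = 119.7 + (-25.7678) = 93.93

93.93 dB


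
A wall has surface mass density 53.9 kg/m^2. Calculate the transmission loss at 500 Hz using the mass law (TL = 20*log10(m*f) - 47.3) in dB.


Given values:
  m = 53.9 kg/m^2, f = 500 Hz
Formula: TL = 20 * log10(m * f) - 47.3
Compute m * f = 53.9 * 500 = 26950.0
Compute log10(26950.0) = 4.430559
Compute 20 * 4.430559 = 88.6112
TL = 88.6112 - 47.3 = 41.31

41.31 dB


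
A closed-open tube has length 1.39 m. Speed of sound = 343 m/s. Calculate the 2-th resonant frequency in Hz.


Given values:
  Tube type: closed-open, L = 1.39 m, c = 343 m/s, n = 2
Formula: f_n = (2n - 1) * c / (4 * L)
Compute 2n - 1 = 2*2 - 1 = 3
Compute 4 * L = 4 * 1.39 = 5.56
f = 3 * 343 / 5.56
f = 185.07

185.07 Hz


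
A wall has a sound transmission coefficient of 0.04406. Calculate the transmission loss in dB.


Given values:
  tau = 0.04406
Formula: TL = 10 * log10(1 / tau)
Compute 1 / tau = 1 / 0.04406 = 22.6963
Compute log10(22.6963) = 1.355955
TL = 10 * 1.355955 = 13.56

13.56 dB


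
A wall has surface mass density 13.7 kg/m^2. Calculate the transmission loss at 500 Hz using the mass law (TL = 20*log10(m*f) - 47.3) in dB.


Given values:
  m = 13.7 kg/m^2, f = 500 Hz
Formula: TL = 20 * log10(m * f) - 47.3
Compute m * f = 13.7 * 500 = 6850.0
Compute log10(6850.0) = 3.835691
Compute 20 * 3.835691 = 76.7138
TL = 76.7138 - 47.3 = 29.41

29.41 dB


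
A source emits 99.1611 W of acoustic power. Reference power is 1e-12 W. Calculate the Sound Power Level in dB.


Given values:
  W = 99.1611 W
  W_ref = 1e-12 W
Formula: SWL = 10 * log10(W / W_ref)
Compute ratio: W / W_ref = 99161100000000
Compute log10: log10(99161100000000) = 13.996341
Multiply: SWL = 10 * 13.996341 = 139.96

139.96 dB


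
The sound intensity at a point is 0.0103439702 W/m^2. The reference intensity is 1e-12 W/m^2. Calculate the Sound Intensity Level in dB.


Given values:
  I = 0.0103439702 W/m^2
  I_ref = 1e-12 W/m^2
Formula: SIL = 10 * log10(I / I_ref)
Compute ratio: I / I_ref = 10343970200
Compute log10: log10(10343970200) = 10.014687
Multiply: SIL = 10 * 10.014687 = 100.15

100.15 dB


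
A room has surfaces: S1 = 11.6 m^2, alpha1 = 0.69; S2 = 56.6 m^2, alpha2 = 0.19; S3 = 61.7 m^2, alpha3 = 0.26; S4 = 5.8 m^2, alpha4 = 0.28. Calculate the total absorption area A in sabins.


Given surfaces:
  Surface 1: 11.6 * 0.69 = 8.004
  Surface 2: 56.6 * 0.19 = 10.754
  Surface 3: 61.7 * 0.26 = 16.042
  Surface 4: 5.8 * 0.28 = 1.624
Formula: A = sum(Si * alpha_i)
A = 8.004 + 10.754 + 16.042 + 1.624
A = 36.42

36.42 sabins


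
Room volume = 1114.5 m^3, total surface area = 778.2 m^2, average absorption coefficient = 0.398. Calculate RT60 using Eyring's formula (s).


Given values:
  V = 1114.5 m^3, S = 778.2 m^2, alpha = 0.398
Formula: RT60 = 0.161 * V / (-S * ln(1 - alpha))
Compute ln(1 - 0.398) = ln(0.602) = -0.507498
Denominator: -778.2 * -0.507498 = 394.9349
Numerator: 0.161 * 1114.5 = 179.4345
RT60 = 179.4345 / 394.9349 = 0.454

0.454 s


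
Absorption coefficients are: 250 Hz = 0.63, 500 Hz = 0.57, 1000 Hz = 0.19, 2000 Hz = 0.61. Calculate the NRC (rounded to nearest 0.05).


Given values:
  a_250 = 0.63, a_500 = 0.57
  a_1000 = 0.19, a_2000 = 0.61
Formula: NRC = (a250 + a500 + a1000 + a2000) / 4
Sum = 0.63 + 0.57 + 0.19 + 0.61 = 2.0
NRC = 2.0 / 4 = 0.5
Rounded to nearest 0.05: 0.5

0.5


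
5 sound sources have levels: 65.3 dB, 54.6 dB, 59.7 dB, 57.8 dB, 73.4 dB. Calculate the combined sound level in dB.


Formula: L_total = 10 * log10( sum(10^(Li/10)) )
  Source 1: 10^(65.3/10) = 3388441.5614
  Source 2: 10^(54.6/10) = 288403.1503
  Source 3: 10^(59.7/10) = 933254.3008
  Source 4: 10^(57.8/10) = 602559.5861
  Source 5: 10^(73.4/10) = 21877616.2395
Sum of linear values = 27090274.8381
L_total = 10 * log10(27090274.8381) = 74.33

74.33 dB


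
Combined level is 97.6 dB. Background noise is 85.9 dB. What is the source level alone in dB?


Given values:
  L_total = 97.6 dB, L_bg = 85.9 dB
Formula: L_source = 10 * log10(10^(L_total/10) - 10^(L_bg/10))
Convert to linear:
  10^(97.6/10) = 5754399373.3716
  10^(85.9/10) = 389045144.9943
Difference: 5754399373.3716 - 389045144.9943 = 5365354228.3773
L_source = 10 * log10(5365354228.3773) = 97.3

97.3 dB


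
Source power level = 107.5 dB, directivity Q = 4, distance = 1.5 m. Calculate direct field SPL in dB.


Given values:
  Lw = 107.5 dB, Q = 4, r = 1.5 m
Formula: SPL = Lw + 10 * log10(Q / (4 * pi * r^2))
Compute 4 * pi * r^2 = 4 * pi * 1.5^2 = 28.2743
Compute Q / denom = 4 / 28.2743 = 0.14147123
Compute 10 * log10(0.14147123) = -8.4933
SPL = 107.5 + (-8.4933) = 99.01

99.01 dB


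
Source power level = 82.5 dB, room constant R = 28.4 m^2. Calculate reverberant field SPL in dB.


Given values:
  Lw = 82.5 dB, R = 28.4 m^2
Formula: SPL = Lw + 10 * log10(4 / R)
Compute 4 / R = 4 / 28.4 = 0.140845
Compute 10 * log10(0.140845) = -8.5126
SPL = 82.5 + (-8.5126) = 73.99

73.99 dB


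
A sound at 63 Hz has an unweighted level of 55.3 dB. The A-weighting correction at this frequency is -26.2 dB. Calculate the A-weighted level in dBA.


Given values:
  SPL = 55.3 dB
  A-weighting at 63 Hz = -26.2 dB
Formula: L_A = SPL + A_weight
L_A = 55.3 + (-26.2)
L_A = 29.1

29.1 dBA
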